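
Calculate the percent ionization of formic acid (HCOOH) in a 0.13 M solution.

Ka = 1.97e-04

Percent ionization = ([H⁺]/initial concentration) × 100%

Using Ka equilibrium: x² + Ka×x - Ka×C = 0. Solving: [H⁺] = 4.9631e-03. Percent = (4.9631e-03/0.13) × 100

Percent ionization = 3.82%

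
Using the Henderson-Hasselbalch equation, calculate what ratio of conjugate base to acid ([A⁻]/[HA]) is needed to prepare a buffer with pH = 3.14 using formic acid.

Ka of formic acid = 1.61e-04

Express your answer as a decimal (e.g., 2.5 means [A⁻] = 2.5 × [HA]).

pKa = -log(1.61e-04) = 3.7932. pH = pKa + log([A⁻]/[HA]), so log([A⁻]/[HA]) = pH − pKa = 3.14 − 3.7932 = -0.6532. [A⁻]/[HA] = 10^(-0.6532) = 0.222

[A⁻]/[HA] = 0.222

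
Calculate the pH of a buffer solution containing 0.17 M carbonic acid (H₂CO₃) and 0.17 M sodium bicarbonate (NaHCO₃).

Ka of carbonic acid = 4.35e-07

pKa = -log(4.35e-07) = 6.36. pH = pKa + log([A⁻]/[HA]) = 6.36 + log(0.17/0.17)

pH = 6.36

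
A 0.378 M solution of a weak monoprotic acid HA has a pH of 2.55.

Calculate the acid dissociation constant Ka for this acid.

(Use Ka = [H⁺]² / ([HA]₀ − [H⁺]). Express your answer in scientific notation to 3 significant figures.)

[H⁺] = 10^(−pH) = 10^(−2.55) = 2.818e-03 M. For HA ⇌ H⁺ + A⁻, Ka = [H⁺][A⁻]/[HA] = [H⁺]² / ([HA]₀ − [H⁺]) = (2.818e-03)² / (0.378 − 2.818e-03) = 2.12e-05.

K_a = 2.12e-05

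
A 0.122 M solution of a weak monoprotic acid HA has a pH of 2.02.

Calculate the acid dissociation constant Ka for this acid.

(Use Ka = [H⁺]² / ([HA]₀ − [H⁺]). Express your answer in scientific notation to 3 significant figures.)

[H⁺] = 10^(−pH) = 10^(−2.02) = 9.550e-03 M. For HA ⇌ H⁺ + A⁻, Ka = [H⁺][A⁻]/[HA] = [H⁺]² / ([HA]₀ − [H⁺]) = (9.550e-03)² / (0.122 − 9.550e-03) = 8.11e-04.

K_a = 8.11e-04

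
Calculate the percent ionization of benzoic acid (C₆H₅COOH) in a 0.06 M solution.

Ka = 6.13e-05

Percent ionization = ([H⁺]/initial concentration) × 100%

Using Ka equilibrium: x² + Ka×x - Ka×C = 0. Solving: [H⁺] = 1.8874e-03. Percent = (1.8874e-03/0.06) × 100

Percent ionization = 3.15%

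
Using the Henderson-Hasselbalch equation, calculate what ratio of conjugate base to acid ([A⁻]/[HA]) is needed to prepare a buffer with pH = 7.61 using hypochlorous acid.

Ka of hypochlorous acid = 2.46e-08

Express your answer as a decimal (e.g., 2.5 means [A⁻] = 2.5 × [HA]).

pKa = -log(2.46e-08) = 7.6091. pH = pKa + log([A⁻]/[HA]), so log([A⁻]/[HA]) = pH − pKa = 7.61 − 7.6091 = 0.0009. [A⁻]/[HA] = 10^(0.0009) = 1.00

[A⁻]/[HA] = 1.00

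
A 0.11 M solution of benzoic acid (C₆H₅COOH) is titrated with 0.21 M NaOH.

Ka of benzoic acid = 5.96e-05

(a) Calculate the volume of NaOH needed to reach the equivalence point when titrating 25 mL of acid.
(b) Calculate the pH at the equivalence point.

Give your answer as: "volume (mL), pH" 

moles acid = 0.11 × 25/1000 = 0.00275 mol; V_base = moles/0.21 × 1000 = 13.1 mL. At equivalence only the conjugate base is present: [A⁻] = 0.00275/0.038 = 7.2188e-02 M. Kb = Kw/Ka = 1.68e-10; [OH⁻] = √(Kb × [A⁻]) = 3.4802e-06; pOH = 5.46; pH = 14 - pOH = 8.54.

V = 13.1 mL, pH = 8.54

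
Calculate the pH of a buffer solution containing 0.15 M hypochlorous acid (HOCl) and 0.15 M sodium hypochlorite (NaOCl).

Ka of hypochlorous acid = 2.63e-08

pKa = -log(2.63e-08) = 7.58. pH = pKa + log([A⁻]/[HA]) = 7.58 + log(0.15/0.15)

pH = 7.58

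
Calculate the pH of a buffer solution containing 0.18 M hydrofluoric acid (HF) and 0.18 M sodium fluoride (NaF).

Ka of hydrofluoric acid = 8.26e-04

pKa = -log(8.26e-04) = 3.08. pH = pKa + log([A⁻]/[HA]) = 3.08 + log(0.18/0.18)

pH = 3.08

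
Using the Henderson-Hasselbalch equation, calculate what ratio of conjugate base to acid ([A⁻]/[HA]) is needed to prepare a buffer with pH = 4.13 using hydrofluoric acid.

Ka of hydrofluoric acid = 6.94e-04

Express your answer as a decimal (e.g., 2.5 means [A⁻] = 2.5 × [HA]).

pKa = -log(6.94e-04) = 3.1586. pH = pKa + log([A⁻]/[HA]), so log([A⁻]/[HA]) = pH − pKa = 4.13 − 3.1586 = 0.9714. [A⁻]/[HA] = 10^(0.9714) = 9.36

[A⁻]/[HA] = 9.36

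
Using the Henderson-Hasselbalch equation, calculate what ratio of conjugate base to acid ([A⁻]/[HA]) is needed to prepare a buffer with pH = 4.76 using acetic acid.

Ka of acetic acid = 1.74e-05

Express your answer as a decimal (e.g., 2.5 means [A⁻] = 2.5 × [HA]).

pKa = -log(1.74e-05) = 4.7595. pH = pKa + log([A⁻]/[HA]), so log([A⁻]/[HA]) = pH − pKa = 4.76 − 4.7595 = 0.0005. [A⁻]/[HA] = 10^(0.0005) = 1.00

[A⁻]/[HA] = 1.00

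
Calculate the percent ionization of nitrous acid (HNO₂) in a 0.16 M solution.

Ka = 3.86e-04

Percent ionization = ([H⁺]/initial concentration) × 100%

Using Ka equilibrium: x² + Ka×x - Ka×C = 0. Solving: [H⁺] = 7.6681e-03. Percent = (7.6681e-03/0.16) × 100

Percent ionization = 4.79%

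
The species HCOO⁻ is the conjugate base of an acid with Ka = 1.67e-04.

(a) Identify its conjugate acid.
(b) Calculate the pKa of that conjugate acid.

(a) The conjugate acid is formed by adding one H⁺ to HCOO⁻, giving HCOOH. (b) pKa = -log(Ka) = -log(1.67e-04) = 3.78.

Conjugate acid: HCOOH; pK_a = 3.78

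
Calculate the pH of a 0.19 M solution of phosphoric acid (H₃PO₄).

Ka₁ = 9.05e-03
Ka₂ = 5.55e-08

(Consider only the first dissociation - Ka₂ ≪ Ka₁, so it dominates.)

First dissociation dominates. From Ka₁ = [H⁺][HA⁻]/[H₂A], x² + Ka₁·x − Ka₁·C = 0 with C = 0.19 M and Ka₁ = 9.05e-03. Solving: [H⁺] = (−Ka₁ + √(Ka₁² + 4·Ka₁·C)) / 2 = 3.7188e-02 M. pH = -log(3.7188e-02) = 1.43.

pH = 1.43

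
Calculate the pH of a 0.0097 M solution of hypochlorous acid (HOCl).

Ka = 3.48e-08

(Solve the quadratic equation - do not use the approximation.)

x² + Ka×x - Ka×C = 0. Using quadratic formula: [H⁺] = 1.8355e-05

pH = 4.74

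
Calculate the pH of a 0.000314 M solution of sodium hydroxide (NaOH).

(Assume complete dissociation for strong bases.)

[OH⁻] = 0.000314 M for strong base. pOH = -log[OH⁻] = 3.50, pH = 14 - pOH

pH = 10.50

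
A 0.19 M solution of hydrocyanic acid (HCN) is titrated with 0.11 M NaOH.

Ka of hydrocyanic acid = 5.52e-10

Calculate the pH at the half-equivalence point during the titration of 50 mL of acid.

At half-equivalence [HA] = [A⁻], so Henderson-Hasselbalch gives pH = pKa = -log(5.52e-10) = 9.26.

pH = pKa = 9.26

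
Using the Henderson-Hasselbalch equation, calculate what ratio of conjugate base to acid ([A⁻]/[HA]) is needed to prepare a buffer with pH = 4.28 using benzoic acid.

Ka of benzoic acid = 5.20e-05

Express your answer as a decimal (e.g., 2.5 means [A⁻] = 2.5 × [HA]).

pKa = -log(5.20e-05) = 4.2840. pH = pKa + log([A⁻]/[HA]), so log([A⁻]/[HA]) = pH − pKa = 4.28 − 4.2840 = -0.0040. [A⁻]/[HA] = 10^(-0.0040) = 0.991

[A⁻]/[HA] = 0.991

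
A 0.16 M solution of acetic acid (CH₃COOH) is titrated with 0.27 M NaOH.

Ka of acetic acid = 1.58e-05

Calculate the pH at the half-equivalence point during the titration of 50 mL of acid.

At half-equivalence [HA] = [A⁻], so Henderson-Hasselbalch gives pH = pKa = -log(1.58e-05) = 4.80.

pH = pKa = 4.80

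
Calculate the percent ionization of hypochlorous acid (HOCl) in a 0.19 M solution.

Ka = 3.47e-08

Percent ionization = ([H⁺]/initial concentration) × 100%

Using Ka equilibrium: x² + Ka×x - Ka×C = 0. Solving: [H⁺] = 8.1180e-05. Percent = (8.1180e-05/0.19) × 100

Percent ionization = 0.0427%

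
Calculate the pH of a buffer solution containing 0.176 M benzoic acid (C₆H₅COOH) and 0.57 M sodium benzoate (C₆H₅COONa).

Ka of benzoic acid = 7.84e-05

pKa = -log(7.84e-05) = 4.11. pH = pKa + log([A⁻]/[HA]) = 4.11 + log(0.57/0.176)

pH = 4.62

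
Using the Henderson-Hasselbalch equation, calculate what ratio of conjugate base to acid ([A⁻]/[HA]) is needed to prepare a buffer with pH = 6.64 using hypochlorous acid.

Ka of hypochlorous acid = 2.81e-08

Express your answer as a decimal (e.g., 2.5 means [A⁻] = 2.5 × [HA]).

pKa = -log(2.81e-08) = 7.5513. pH = pKa + log([A⁻]/[HA]), so log([A⁻]/[HA]) = pH − pKa = 6.64 − 7.5513 = -0.9113. [A⁻]/[HA] = 10^(-0.9113) = 0.123

[A⁻]/[HA] = 0.123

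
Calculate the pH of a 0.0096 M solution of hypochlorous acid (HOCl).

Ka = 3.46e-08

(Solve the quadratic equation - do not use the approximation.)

x² + Ka×x - Ka×C = 0. Using quadratic formula: [H⁺] = 1.8208e-05

pH = 4.74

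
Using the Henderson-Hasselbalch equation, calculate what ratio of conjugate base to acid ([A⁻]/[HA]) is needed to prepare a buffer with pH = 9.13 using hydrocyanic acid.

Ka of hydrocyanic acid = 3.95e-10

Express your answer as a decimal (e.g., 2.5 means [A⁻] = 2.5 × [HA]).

pKa = -log(3.95e-10) = 9.4034. pH = pKa + log([A⁻]/[HA]), so log([A⁻]/[HA]) = pH − pKa = 9.13 − 9.4034 = -0.2734. [A⁻]/[HA] = 10^(-0.2734) = 0.533

[A⁻]/[HA] = 0.533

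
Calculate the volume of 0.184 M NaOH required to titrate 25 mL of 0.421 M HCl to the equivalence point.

At equivalence: moles acid = moles base. moles HCl = 0.421 × 25/1000 = 0.01052 mol. V_base = moles / 0.184 × 1000 = 57.2 mL.

V_{base} = 57.2 mL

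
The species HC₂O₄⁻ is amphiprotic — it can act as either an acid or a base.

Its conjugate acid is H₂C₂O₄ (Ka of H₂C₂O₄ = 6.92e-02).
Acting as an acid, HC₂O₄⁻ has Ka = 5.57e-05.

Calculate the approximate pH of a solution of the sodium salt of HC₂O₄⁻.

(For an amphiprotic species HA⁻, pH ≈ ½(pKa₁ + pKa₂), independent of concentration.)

pKa₁ = -log(6.92e-02) = 1.16; pKa₂ = -log(5.57e-05) = 4.25. For an amphiprotic species, pH ≈ ½(pKa₁ + pKa₂) = ½(1.16 + 4.25) = 2.71.

pH = 2.71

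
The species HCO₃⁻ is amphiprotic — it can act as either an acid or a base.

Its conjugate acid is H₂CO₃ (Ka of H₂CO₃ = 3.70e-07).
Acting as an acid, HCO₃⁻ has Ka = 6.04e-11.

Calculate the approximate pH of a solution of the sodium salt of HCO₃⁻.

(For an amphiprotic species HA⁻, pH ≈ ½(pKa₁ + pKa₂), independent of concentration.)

pKa₁ = -log(3.70e-07) = 6.43; pKa₂ = -log(6.04e-11) = 10.22. For an amphiprotic species, pH ≈ ½(pKa₁ + pKa₂) = ½(6.43 + 10.22) = 8.33.

pH = 8.33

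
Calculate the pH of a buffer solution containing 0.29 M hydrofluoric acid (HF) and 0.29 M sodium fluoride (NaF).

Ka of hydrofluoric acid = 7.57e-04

pKa = -log(7.57e-04) = 3.12. pH = pKa + log([A⁻]/[HA]) = 3.12 + log(0.29/0.29)

pH = 3.12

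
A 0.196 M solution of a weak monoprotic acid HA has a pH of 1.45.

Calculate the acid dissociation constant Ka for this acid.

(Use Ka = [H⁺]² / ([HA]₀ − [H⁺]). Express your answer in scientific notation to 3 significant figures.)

[H⁺] = 10^(−pH) = 10^(−1.45) = 3.548e-02 M. For HA ⇌ H⁺ + A⁻, Ka = [H⁺][A⁻]/[HA] = [H⁺]² / ([HA]₀ − [H⁺]) = (3.548e-02)² / (0.196 − 3.548e-02) = 7.84e-03.

K_a = 7.84e-03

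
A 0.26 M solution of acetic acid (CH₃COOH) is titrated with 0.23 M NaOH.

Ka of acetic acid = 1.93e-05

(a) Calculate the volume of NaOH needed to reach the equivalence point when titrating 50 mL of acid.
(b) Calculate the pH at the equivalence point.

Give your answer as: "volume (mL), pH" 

moles acid = 0.26 × 50/1000 = 0.013 mol; V_base = moles/0.23 × 1000 = 56.5 mL. At equivalence only the conjugate base is present: [A⁻] = 0.013/0.107 = 1.2204e-01 M. Kb = Kw/Ka = 5.18e-10; [OH⁻] = √(Kb × [A⁻]) = 7.9520e-06; pOH = 5.10; pH = 14 - pOH = 8.90.

V = 56.5 mL, pH = 8.90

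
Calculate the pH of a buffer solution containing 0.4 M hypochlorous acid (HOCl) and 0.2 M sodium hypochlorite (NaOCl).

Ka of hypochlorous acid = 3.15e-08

pKa = -log(3.15e-08) = 7.50. pH = pKa + log([A⁻]/[HA]) = 7.50 + log(0.2/0.4)

pH = 7.20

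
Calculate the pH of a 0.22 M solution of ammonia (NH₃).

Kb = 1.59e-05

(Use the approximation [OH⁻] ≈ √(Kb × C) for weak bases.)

[OH⁻] = √(Kb × C) = √(1.59e-05 × 0.22) = 1.8703e-03. pOH = 2.73, pH = 14 - pOH

pH = 11.27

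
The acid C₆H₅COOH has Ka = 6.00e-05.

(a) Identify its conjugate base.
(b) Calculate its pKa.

(a) The conjugate base is formed by removing one H⁺ from C₆H₅COOH, giving C₆H₅COO⁻. (b) pKa = -log(Ka) = -log(6.00e-05) = 4.22.

Conjugate base: C₆H₅COO⁻; pK_a = 4.22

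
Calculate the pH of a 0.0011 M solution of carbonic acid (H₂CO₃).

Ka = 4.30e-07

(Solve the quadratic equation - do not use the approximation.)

x² + Ka×x - Ka×C = 0. Using quadratic formula: [H⁺] = 2.1535e-05

pH = 4.67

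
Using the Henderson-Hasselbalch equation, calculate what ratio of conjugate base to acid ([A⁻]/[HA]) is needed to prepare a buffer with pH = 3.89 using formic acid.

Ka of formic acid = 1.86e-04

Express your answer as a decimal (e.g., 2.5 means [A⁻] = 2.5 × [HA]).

pKa = -log(1.86e-04) = 3.7305. pH = pKa + log([A⁻]/[HA]), so log([A⁻]/[HA]) = pH − pKa = 3.89 − 3.7305 = 0.1595. [A⁻]/[HA] = 10^(0.1595) = 1.44

[A⁻]/[HA] = 1.44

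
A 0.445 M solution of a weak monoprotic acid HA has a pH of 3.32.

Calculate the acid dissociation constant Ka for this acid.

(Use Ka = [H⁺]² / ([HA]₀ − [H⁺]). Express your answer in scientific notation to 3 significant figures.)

[H⁺] = 10^(−pH) = 10^(−3.32) = 4.786e-04 M. For HA ⇌ H⁺ + A⁻, Ka = [H⁺][A⁻]/[HA] = [H⁺]² / ([HA]₀ − [H⁺]) = (4.786e-04)² / (0.445 − 4.786e-04) = 5.15e-07.

K_a = 5.15e-07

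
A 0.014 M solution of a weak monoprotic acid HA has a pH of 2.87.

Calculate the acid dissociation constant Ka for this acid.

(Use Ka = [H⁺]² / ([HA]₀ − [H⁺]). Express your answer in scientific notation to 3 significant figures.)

[H⁺] = 10^(−pH) = 10^(−2.87) = 1.349e-03 M. For HA ⇌ H⁺ + A⁻, Ka = [H⁺][A⁻]/[HA] = [H⁺]² / ([HA]₀ − [H⁺]) = (1.349e-03)² / (0.014 − 1.349e-03) = 1.44e-04.

K_a = 1.44e-04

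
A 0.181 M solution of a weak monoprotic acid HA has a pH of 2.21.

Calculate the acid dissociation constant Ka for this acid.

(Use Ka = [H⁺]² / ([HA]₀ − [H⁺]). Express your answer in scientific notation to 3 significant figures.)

[H⁺] = 10^(−pH) = 10^(−2.21) = 6.166e-03 M. For HA ⇌ H⁺ + A⁻, Ka = [H⁺][A⁻]/[HA] = [H⁺]² / ([HA]₀ − [H⁺]) = (6.166e-03)² / (0.181 − 6.166e-03) = 2.17e-04.

K_a = 2.17e-04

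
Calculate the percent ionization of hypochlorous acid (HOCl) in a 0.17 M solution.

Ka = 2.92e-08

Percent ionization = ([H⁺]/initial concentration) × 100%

Using Ka equilibrium: x² + Ka×x - Ka×C = 0. Solving: [H⁺] = 7.0441e-05. Percent = (7.0441e-05/0.17) × 100

Percent ionization = 0.0414%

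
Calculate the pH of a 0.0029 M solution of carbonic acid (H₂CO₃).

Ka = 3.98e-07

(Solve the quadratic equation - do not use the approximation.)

x² + Ka×x - Ka×C = 0. Using quadratic formula: [H⁺] = 3.3775e-05

pH = 4.47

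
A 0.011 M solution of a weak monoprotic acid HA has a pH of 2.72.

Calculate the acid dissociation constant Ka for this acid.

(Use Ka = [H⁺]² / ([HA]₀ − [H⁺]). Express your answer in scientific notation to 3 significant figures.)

[H⁺] = 10^(−pH) = 10^(−2.72) = 1.905e-03 M. For HA ⇌ H⁺ + A⁻, Ka = [H⁺][A⁻]/[HA] = [H⁺]² / ([HA]₀ − [H⁺]) = (1.905e-03)² / (0.011 − 1.905e-03) = 3.99e-04.

K_a = 3.99e-04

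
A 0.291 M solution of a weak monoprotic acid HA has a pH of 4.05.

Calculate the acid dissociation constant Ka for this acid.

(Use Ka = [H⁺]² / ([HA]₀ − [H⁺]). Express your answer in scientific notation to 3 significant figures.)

[H⁺] = 10^(−pH) = 10^(−4.05) = 8.913e-05 M. For HA ⇌ H⁺ + A⁻, Ka = [H⁺][A⁻]/[HA] = [H⁺]² / ([HA]₀ − [H⁺]) = (8.913e-05)² / (0.291 − 8.913e-05) = 2.73e-08.

K_a = 2.73e-08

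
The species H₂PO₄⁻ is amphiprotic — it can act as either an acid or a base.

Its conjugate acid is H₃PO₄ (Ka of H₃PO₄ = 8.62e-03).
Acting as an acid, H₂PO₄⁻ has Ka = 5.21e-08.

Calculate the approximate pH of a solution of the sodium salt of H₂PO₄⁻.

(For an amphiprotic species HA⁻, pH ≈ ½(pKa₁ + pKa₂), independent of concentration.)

pKa₁ = -log(8.62e-03) = 2.06; pKa₂ = -log(5.21e-08) = 7.28. For an amphiprotic species, pH ≈ ½(pKa₁ + pKa₂) = ½(2.06 + 7.28) = 4.67.

pH = 4.67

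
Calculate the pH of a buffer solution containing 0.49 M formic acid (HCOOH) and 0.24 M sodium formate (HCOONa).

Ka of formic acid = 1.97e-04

pKa = -log(1.97e-04) = 3.71. pH = pKa + log([A⁻]/[HA]) = 3.71 + log(0.24/0.49)

pH = 3.40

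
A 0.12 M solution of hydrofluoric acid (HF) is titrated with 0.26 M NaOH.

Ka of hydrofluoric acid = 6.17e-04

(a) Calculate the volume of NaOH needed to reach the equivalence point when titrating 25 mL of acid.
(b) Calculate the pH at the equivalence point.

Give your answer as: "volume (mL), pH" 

moles acid = 0.12 × 25/1000 = 0.003 mol; V_base = moles/0.26 × 1000 = 11.5 mL. At equivalence only the conjugate base is present: [A⁻] = 0.003/0.037 = 8.2105e-02 M. Kb = Kw/Ka = 1.62e-11; [OH⁻] = √(Kb × [A⁻]) = 1.1536e-06; pOH = 5.94; pH = 14 - pOH = 8.06.

V = 11.5 mL, pH = 8.06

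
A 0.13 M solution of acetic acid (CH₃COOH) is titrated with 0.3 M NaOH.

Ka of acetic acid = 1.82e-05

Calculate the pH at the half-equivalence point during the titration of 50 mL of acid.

At half-equivalence [HA] = [A⁻], so Henderson-Hasselbalch gives pH = pKa = -log(1.82e-05) = 4.74.

pH = pKa = 4.74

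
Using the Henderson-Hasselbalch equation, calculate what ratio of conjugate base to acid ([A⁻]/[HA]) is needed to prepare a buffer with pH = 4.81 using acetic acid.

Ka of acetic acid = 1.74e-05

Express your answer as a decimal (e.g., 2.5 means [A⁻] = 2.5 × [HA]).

pKa = -log(1.74e-05) = 4.7595. pH = pKa + log([A⁻]/[HA]), so log([A⁻]/[HA]) = pH − pKa = 4.81 − 4.7595 = 0.0505. [A⁻]/[HA] = 10^(0.0505) = 1.12

[A⁻]/[HA] = 1.12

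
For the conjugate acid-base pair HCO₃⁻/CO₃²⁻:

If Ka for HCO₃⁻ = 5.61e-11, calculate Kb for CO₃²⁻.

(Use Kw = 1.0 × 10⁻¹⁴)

For a conjugate pair Ka × Kb = Kw, so Kb = Kw/Ka = 1.0 × 10⁻¹⁴ / 5.61e-11 = 1.78e-04.

K_b = 1.78e-04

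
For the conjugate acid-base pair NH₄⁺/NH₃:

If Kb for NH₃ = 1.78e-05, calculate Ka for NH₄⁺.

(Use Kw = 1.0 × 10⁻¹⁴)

For a conjugate pair Ka × Kb = Kw, so Ka = Kw/Kb = 1.0 × 10⁻¹⁴ / 1.78e-05 = 5.62e-10.

K_a = 5.62e-10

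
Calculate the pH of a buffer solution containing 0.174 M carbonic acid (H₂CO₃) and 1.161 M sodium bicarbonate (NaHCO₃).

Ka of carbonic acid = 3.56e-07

pKa = -log(3.56e-07) = 6.45. pH = pKa + log([A⁻]/[HA]) = 6.45 + log(1.161/0.174)

pH = 7.27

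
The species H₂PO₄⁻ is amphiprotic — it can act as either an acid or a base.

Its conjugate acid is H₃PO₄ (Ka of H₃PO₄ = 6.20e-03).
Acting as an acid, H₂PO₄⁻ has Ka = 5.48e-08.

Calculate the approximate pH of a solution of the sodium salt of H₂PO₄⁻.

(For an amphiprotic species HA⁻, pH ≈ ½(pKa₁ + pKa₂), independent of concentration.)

pKa₁ = -log(6.20e-03) = 2.21; pKa₂ = -log(5.48e-08) = 7.26. For an amphiprotic species, pH ≈ ½(pKa₁ + pKa₂) = ½(2.21 + 7.26) = 4.73.

pH = 4.73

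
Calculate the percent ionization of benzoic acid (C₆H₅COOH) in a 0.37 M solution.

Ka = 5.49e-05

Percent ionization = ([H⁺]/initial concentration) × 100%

Using Ka equilibrium: x² + Ka×x - Ka×C = 0. Solving: [H⁺] = 4.4796e-03. Percent = (4.4796e-03/0.37) × 100

Percent ionization = 1.21%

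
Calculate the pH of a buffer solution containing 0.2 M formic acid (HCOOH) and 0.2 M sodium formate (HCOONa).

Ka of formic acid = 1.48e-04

pKa = -log(1.48e-04) = 3.83. pH = pKa + log([A⁻]/[HA]) = 3.83 + log(0.2/0.2)

pH = 3.83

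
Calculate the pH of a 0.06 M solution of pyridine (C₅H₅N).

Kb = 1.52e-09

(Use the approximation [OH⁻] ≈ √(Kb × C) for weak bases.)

[OH⁻] = √(Kb × C) = √(1.52e-09 × 0.06) = 9.5499e-06. pOH = 5.02, pH = 14 - pOH

pH = 8.98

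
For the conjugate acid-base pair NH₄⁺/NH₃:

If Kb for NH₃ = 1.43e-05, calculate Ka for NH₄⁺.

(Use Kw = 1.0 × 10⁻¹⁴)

For a conjugate pair Ka × Kb = Kw, so Ka = Kw/Kb = 1.0 × 10⁻¹⁴ / 1.43e-05 = 6.99e-10.

K_a = 6.99e-10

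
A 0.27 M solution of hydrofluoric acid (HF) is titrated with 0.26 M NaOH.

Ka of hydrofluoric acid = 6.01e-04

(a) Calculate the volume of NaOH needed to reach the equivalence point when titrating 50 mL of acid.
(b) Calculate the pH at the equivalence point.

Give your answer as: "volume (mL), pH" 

moles acid = 0.27 × 50/1000 = 0.0135 mol; V_base = moles/0.26 × 1000 = 51.9 mL. At equivalence only the conjugate base is present: [A⁻] = 0.0135/0.102 = 1.3245e-01 M. Kb = Kw/Ka = 1.66e-11; [OH⁻] = √(Kb × [A⁻]) = 1.4845e-06; pOH = 5.83; pH = 14 - pOH = 8.17.

V = 51.9 mL, pH = 8.17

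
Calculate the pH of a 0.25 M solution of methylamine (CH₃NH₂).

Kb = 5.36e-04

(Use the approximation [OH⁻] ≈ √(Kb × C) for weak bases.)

[OH⁻] = √(Kb × C) = √(5.36e-04 × 0.25) = 1.1576e-02. pOH = 1.94, pH = 14 - pOH

pH = 12.06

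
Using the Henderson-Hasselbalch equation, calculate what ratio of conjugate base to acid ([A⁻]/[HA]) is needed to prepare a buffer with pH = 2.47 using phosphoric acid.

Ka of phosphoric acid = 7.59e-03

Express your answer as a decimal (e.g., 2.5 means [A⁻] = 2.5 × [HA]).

pKa = -log(7.59e-03) = 2.1198. pH = pKa + log([A⁻]/[HA]), so log([A⁻]/[HA]) = pH − pKa = 2.47 − 2.1198 = 0.3502. [A⁻]/[HA] = 10^(0.3502) = 2.24

[A⁻]/[HA] = 2.24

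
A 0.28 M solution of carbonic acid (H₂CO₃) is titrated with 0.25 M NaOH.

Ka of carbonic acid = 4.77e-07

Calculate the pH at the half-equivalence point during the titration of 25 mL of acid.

At half-equivalence [HA] = [A⁻], so Henderson-Hasselbalch gives pH = pKa = -log(4.77e-07) = 6.32.

pH = pKa = 6.32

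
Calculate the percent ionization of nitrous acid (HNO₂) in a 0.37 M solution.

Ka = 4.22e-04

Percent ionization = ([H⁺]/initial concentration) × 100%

Using Ka equilibrium: x² + Ka×x - Ka×C = 0. Solving: [H⁺] = 1.2286e-02. Percent = (1.2286e-02/0.37) × 100

Percent ionization = 3.32%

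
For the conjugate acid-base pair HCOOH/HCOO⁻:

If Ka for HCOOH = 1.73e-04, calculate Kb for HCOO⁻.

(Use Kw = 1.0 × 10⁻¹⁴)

For a conjugate pair Ka × Kb = Kw, so Kb = Kw/Ka = 1.0 × 10⁻¹⁴ / 1.73e-04 = 5.78e-11.

K_b = 5.78e-11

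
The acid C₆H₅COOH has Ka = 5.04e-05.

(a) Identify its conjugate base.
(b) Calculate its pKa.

(a) The conjugate base is formed by removing one H⁺ from C₆H₅COOH, giving C₆H₅COO⁻. (b) pKa = -log(Ka) = -log(5.04e-05) = 4.30.

Conjugate base: C₆H₅COO⁻; pK_a = 4.30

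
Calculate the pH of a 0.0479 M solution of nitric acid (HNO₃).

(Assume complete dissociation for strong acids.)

[H⁺] = 0.0479 M for strong acid. pH = -log[H⁺] = -log(0.0479)

pH = 1.32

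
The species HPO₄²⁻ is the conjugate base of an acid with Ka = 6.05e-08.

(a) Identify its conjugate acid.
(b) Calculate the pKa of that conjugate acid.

(a) The conjugate acid is formed by adding one H⁺ to HPO₄²⁻, giving H₂PO₄⁻. (b) pKa = -log(Ka) = -log(6.05e-08) = 7.22.

Conjugate acid: H₂PO₄⁻; pK_a = 7.22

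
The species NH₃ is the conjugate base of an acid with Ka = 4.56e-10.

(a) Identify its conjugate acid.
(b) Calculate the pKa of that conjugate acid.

(a) The conjugate acid is formed by adding one H⁺ to NH₃, giving NH₄⁺. (b) pKa = -log(Ka) = -log(4.56e-10) = 9.34.

Conjugate acid: NH₄⁺; pK_a = 9.34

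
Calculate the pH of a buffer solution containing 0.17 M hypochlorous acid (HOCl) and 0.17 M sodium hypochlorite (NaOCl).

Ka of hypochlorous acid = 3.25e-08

pKa = -log(3.25e-08) = 7.49. pH = pKa + log([A⁻]/[HA]) = 7.49 + log(0.17/0.17)

pH = 7.49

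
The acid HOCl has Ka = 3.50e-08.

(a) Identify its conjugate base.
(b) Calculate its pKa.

(a) The conjugate base is formed by removing one H⁺ from HOCl, giving OCl⁻. (b) pKa = -log(Ka) = -log(3.50e-08) = 7.46.

Conjugate base: OCl⁻; pK_a = 7.46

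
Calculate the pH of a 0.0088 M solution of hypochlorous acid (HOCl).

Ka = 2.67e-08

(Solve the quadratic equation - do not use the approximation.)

x² + Ka×x - Ka×C = 0. Using quadratic formula: [H⁺] = 1.5315e-05

pH = 4.81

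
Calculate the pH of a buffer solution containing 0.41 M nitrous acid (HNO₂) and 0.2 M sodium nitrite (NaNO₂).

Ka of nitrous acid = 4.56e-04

pKa = -log(4.56e-04) = 3.34. pH = pKa + log([A⁻]/[HA]) = 3.34 + log(0.2/0.41)

pH = 3.03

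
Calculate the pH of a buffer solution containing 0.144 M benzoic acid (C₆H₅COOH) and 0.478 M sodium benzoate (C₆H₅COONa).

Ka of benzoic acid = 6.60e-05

pKa = -log(6.60e-05) = 4.18. pH = pKa + log([A⁻]/[HA]) = 4.18 + log(0.478/0.144)

pH = 4.70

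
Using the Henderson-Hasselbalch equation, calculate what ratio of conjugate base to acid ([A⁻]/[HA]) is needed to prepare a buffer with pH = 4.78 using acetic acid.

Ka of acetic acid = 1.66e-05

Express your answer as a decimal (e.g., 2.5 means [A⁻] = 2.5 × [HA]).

pKa = -log(1.66e-05) = 4.7799. pH = pKa + log([A⁻]/[HA]), so log([A⁻]/[HA]) = pH − pKa = 4.78 − 4.7799 = 0.0001. [A⁻]/[HA] = 10^(0.0001) = 1.00

[A⁻]/[HA] = 1.00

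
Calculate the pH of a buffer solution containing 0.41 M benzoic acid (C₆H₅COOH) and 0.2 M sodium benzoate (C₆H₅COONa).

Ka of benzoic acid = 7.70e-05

pKa = -log(7.70e-05) = 4.11. pH = pKa + log([A⁻]/[HA]) = 4.11 + log(0.2/0.41)

pH = 3.80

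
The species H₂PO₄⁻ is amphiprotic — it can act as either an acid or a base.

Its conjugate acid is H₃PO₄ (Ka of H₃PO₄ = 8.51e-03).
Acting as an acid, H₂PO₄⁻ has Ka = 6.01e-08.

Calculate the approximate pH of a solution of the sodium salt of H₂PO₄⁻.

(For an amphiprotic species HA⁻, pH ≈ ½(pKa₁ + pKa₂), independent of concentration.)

pKa₁ = -log(8.51e-03) = 2.07; pKa₂ = -log(6.01e-08) = 7.22. For an amphiprotic species, pH ≈ ½(pKa₁ + pKa₂) = ½(2.07 + 7.22) = 4.65.

pH = 4.65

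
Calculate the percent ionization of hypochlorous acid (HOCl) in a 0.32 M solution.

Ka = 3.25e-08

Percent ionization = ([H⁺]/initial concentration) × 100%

Using Ka equilibrium: x² + Ka×x - Ka×C = 0. Solving: [H⁺] = 1.0196e-04. Percent = (1.0196e-04/0.32) × 100

Percent ionization = 0.0319%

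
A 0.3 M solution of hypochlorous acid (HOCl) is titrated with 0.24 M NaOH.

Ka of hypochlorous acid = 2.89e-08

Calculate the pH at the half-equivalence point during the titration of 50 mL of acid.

At half-equivalence [HA] = [A⁻], so Henderson-Hasselbalch gives pH = pKa = -log(2.89e-08) = 7.54.

pH = pKa = 7.54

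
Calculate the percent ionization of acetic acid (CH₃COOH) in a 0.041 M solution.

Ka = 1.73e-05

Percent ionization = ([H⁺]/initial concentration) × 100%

Using Ka equilibrium: x² + Ka×x - Ka×C = 0. Solving: [H⁺] = 8.3359e-04. Percent = (8.3359e-04/0.041) × 100

Percent ionization = 2.03%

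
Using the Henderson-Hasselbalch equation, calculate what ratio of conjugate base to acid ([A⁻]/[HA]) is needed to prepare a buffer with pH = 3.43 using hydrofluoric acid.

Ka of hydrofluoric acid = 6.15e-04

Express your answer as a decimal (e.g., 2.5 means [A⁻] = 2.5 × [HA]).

pKa = -log(6.15e-04) = 3.2111. pH = pKa + log([A⁻]/[HA]), so log([A⁻]/[HA]) = pH − pKa = 3.43 − 3.2111 = 0.2189. [A⁻]/[HA] = 10^(0.2189) = 1.66

[A⁻]/[HA] = 1.66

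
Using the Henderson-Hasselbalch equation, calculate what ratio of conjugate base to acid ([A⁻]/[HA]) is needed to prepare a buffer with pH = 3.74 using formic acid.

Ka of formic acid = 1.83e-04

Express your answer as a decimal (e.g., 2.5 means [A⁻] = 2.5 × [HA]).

pKa = -log(1.83e-04) = 3.7375. pH = pKa + log([A⁻]/[HA]), so log([A⁻]/[HA]) = pH − pKa = 3.74 − 3.7375 = 0.0025. [A⁻]/[HA] = 10^(0.0025) = 1.01

[A⁻]/[HA] = 1.01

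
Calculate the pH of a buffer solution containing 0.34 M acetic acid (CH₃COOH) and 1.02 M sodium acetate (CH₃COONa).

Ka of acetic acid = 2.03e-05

pKa = -log(2.03e-05) = 4.69. pH = pKa + log([A⁻]/[HA]) = 4.69 + log(1.02/0.34)

pH = 5.17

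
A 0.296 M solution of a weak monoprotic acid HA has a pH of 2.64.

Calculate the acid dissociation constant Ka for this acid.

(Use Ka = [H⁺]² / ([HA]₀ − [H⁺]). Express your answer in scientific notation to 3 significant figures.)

[H⁺] = 10^(−pH) = 10^(−2.64) = 2.291e-03 M. For HA ⇌ H⁺ + A⁻, Ka = [H⁺][A⁻]/[HA] = [H⁺]² / ([HA]₀ − [H⁺]) = (2.291e-03)² / (0.296 − 2.291e-03) = 1.79e-05.

K_a = 1.79e-05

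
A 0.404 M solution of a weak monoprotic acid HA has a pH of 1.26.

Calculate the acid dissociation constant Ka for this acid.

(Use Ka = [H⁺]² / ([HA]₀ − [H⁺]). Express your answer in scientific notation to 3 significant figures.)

[H⁺] = 10^(−pH) = 10^(−1.26) = 5.495e-02 M. For HA ⇌ H⁺ + A⁻, Ka = [H⁺][A⁻]/[HA] = [H⁺]² / ([HA]₀ − [H⁺]) = (5.495e-02)² / (0.404 − 5.495e-02) = 8.65e-03.

K_a = 8.65e-03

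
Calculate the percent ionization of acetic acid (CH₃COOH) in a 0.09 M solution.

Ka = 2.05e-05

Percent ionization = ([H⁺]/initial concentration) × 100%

Using Ka equilibrium: x² + Ka×x - Ka×C = 0. Solving: [H⁺] = 1.3481e-03. Percent = (1.3481e-03/0.09) × 100

Percent ionization = 1.5%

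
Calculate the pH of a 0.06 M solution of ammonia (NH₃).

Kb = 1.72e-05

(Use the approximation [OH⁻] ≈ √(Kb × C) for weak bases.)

[OH⁻] = √(Kb × C) = √(1.72e-05 × 0.06) = 1.0159e-03. pOH = 2.99, pH = 14 - pOH

pH = 11.01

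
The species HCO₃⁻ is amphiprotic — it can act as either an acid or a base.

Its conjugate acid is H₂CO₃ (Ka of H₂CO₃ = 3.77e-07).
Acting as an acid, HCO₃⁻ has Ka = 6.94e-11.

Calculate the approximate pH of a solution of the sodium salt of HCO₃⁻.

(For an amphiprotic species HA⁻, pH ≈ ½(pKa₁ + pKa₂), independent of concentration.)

pKa₁ = -log(3.77e-07) = 6.42; pKa₂ = -log(6.94e-11) = 10.16. For an amphiprotic species, pH ≈ ½(pKa₁ + pKa₂) = ½(6.42 + 10.16) = 8.29.

pH = 8.29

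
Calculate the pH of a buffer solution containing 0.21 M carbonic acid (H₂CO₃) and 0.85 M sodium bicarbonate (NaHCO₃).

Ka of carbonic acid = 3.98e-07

pKa = -log(3.98e-07) = 6.40. pH = pKa + log([A⁻]/[HA]) = 6.40 + log(0.85/0.21)

pH = 7.01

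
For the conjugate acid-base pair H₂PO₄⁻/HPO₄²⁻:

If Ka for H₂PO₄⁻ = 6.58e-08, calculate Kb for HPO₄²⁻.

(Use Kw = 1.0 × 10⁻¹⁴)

For a conjugate pair Ka × Kb = Kw, so Kb = Kw/Ka = 1.0 × 10⁻¹⁴ / 6.58e-08 = 1.52e-07.

K_b = 1.52e-07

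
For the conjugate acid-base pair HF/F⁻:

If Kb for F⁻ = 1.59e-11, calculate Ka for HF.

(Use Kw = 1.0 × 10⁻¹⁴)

For a conjugate pair Ka × Kb = Kw, so Ka = Kw/Kb = 1.0 × 10⁻¹⁴ / 1.59e-11 = 6.29e-04.

K_a = 6.29e-04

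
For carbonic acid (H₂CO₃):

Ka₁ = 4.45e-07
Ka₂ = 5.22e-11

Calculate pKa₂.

pKa₂ = -log(Ka₂) = -log(5.22e-11) = 10.28.

pK_{a2} = 10.28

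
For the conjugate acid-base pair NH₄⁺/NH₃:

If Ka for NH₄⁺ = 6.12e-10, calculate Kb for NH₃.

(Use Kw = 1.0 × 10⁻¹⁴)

For a conjugate pair Ka × Kb = Kw, so Kb = Kw/Ka = 1.0 × 10⁻¹⁴ / 6.12e-10 = 1.63e-05.

K_b = 1.63e-05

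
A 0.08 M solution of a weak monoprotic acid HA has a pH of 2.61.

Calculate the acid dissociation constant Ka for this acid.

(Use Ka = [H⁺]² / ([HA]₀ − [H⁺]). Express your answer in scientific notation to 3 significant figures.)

[H⁺] = 10^(−pH) = 10^(−2.61) = 2.455e-03 M. For HA ⇌ H⁺ + A⁻, Ka = [H⁺][A⁻]/[HA] = [H⁺]² / ([HA]₀ − [H⁺]) = (2.455e-03)² / (0.08 − 2.455e-03) = 7.77e-05.

K_a = 7.77e-05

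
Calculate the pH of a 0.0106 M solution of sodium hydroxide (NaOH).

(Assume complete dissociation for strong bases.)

[OH⁻] = 0.0106 M for strong base. pOH = -log[OH⁻] = 1.97, pH = 14 - pOH

pH = 12.03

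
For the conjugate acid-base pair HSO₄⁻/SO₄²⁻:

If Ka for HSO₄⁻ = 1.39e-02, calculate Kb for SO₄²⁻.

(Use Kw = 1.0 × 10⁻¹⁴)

For a conjugate pair Ka × Kb = Kw, so Kb = Kw/Ka = 1.0 × 10⁻¹⁴ / 1.39e-02 = 7.19e-13.

K_b = 7.19e-13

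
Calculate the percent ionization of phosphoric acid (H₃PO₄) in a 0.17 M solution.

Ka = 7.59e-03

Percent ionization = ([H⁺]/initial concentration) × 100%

Using Ka equilibrium: x² + Ka×x - Ka×C = 0. Solving: [H⁺] = 3.2326e-02. Percent = (3.2326e-02/0.17) × 100

Percent ionization = 19%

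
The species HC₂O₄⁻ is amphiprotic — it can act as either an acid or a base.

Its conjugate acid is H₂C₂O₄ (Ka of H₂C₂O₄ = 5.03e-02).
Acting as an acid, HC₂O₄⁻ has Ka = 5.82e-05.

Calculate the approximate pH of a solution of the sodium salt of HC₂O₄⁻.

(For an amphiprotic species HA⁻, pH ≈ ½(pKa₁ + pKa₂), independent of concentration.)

pKa₁ = -log(5.03e-02) = 1.30; pKa₂ = -log(5.82e-05) = 4.24. For an amphiprotic species, pH ≈ ½(pKa₁ + pKa₂) = ½(1.30 + 4.24) = 2.77.

pH = 2.77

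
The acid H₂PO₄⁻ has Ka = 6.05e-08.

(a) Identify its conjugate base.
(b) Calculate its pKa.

(a) The conjugate base is formed by removing one H⁺ from H₂PO₄⁻, giving HPO₄²⁻. (b) pKa = -log(Ka) = -log(6.05e-08) = 7.22.

Conjugate base: HPO₄²⁻; pK_a = 7.22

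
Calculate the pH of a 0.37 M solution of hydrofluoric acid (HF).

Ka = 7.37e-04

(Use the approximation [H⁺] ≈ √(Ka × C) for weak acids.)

[H⁺] = √(Ka × C) = √(7.37e-04 × 0.37) = 1.6513e-02. pH = -log(1.6513e-02)

pH = 1.78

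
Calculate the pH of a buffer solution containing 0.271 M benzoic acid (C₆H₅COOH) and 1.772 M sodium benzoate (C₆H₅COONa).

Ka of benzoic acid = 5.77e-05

pKa = -log(5.77e-05) = 4.24. pH = pKa + log([A⁻]/[HA]) = 4.24 + log(1.772/0.271)

pH = 5.05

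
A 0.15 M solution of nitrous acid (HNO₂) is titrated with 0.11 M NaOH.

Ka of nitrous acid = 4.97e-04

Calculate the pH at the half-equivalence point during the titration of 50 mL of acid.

At half-equivalence [HA] = [A⁻], so Henderson-Hasselbalch gives pH = pKa = -log(4.97e-04) = 3.30.

pH = pKa = 3.30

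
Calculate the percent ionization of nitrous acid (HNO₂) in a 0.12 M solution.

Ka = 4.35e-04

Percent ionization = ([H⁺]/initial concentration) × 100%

Using Ka equilibrium: x² + Ka×x - Ka×C = 0. Solving: [H⁺] = 7.0107e-03. Percent = (7.0107e-03/0.12) × 100

Percent ionization = 5.84%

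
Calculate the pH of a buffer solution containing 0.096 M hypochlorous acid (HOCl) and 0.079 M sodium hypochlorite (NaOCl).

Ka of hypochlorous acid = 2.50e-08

pKa = -log(2.50e-08) = 7.60. pH = pKa + log([A⁻]/[HA]) = 7.60 + log(0.079/0.096)

pH = 7.52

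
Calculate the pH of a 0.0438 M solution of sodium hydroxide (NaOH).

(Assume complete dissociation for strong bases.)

[OH⁻] = 0.0438 M for strong base. pOH = -log[OH⁻] = 1.36, pH = 14 - pOH

pH = 12.64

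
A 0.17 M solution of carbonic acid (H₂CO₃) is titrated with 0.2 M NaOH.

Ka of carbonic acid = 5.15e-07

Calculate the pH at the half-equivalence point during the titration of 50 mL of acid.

At half-equivalence [HA] = [A⁻], so Henderson-Hasselbalch gives pH = pKa = -log(5.15e-07) = 6.29.

pH = pKa = 6.29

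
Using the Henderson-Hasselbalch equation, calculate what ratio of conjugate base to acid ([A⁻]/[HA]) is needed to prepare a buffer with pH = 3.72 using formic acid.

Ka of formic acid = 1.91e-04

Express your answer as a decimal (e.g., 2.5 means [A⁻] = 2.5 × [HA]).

pKa = -log(1.91e-04) = 3.7190. pH = pKa + log([A⁻]/[HA]), so log([A⁻]/[HA]) = pH − pKa = 3.72 − 3.7190 = 0.0010. [A⁻]/[HA] = 10^(0.0010) = 1.00

[A⁻]/[HA] = 1.00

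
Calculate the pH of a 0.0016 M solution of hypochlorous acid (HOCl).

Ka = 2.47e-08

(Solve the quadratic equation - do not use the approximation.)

x² + Ka×x - Ka×C = 0. Using quadratic formula: [H⁺] = 6.2742e-06

pH = 5.20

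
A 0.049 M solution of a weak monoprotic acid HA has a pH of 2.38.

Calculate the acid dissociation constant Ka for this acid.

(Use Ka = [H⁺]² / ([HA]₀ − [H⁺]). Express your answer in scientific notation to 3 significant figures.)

[H⁺] = 10^(−pH) = 10^(−2.38) = 4.169e-03 M. For HA ⇌ H⁺ + A⁻, Ka = [H⁺][A⁻]/[HA] = [H⁺]² / ([HA]₀ − [H⁺]) = (4.169e-03)² / (0.049 − 4.169e-03) = 3.88e-04.

K_a = 3.88e-04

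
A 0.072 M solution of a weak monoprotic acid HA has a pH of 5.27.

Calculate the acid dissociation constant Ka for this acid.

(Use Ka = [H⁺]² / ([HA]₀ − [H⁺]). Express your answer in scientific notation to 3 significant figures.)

[H⁺] = 10^(−pH) = 10^(−5.27) = 5.370e-06 M. For HA ⇌ H⁺ + A⁻, Ka = [H⁺][A⁻]/[HA] = [H⁺]² / ([HA]₀ − [H⁺]) = (5.370e-06)² / (0.072 − 5.370e-06) = 4.01e-10.

K_a = 4.01e-10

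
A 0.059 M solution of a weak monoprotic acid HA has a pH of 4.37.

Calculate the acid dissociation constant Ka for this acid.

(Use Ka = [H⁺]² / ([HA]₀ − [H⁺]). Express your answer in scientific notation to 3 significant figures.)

[H⁺] = 10^(−pH) = 10^(−4.37) = 4.266e-05 M. For HA ⇌ H⁺ + A⁻, Ka = [H⁺][A⁻]/[HA] = [H⁺]² / ([HA]₀ − [H⁺]) = (4.266e-05)² / (0.059 − 4.266e-05) = 3.09e-08.

K_a = 3.09e-08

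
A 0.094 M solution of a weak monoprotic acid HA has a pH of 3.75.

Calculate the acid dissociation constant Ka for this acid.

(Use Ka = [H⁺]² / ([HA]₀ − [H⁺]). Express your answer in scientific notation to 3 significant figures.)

[H⁺] = 10^(−pH) = 10^(−3.75) = 1.778e-04 M. For HA ⇌ H⁺ + A⁻, Ka = [H⁺][A⁻]/[HA] = [H⁺]² / ([HA]₀ − [H⁺]) = (1.778e-04)² / (0.094 − 1.778e-04) = 3.37e-07.

K_a = 3.37e-07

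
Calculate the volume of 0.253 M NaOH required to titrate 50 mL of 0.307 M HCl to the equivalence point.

At equivalence: moles acid = moles base. moles HCl = 0.307 × 50/1000 = 0.01535 mol. V_base = moles / 0.253 × 1000 = 60.7 mL.

V_{base} = 60.7 mL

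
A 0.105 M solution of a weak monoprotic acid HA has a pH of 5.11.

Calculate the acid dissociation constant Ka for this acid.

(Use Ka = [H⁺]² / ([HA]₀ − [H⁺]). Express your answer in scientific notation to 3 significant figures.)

[H⁺] = 10^(−pH) = 10^(−5.11) = 7.762e-06 M. For HA ⇌ H⁺ + A⁻, Ka = [H⁺][A⁻]/[HA] = [H⁺]² / ([HA]₀ − [H⁺]) = (7.762e-06)² / (0.105 − 7.762e-06) = 5.74e-10.

K_a = 5.74e-10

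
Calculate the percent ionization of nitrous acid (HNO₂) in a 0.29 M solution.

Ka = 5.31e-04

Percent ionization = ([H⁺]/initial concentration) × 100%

Using Ka equilibrium: x² + Ka×x - Ka×C = 0. Solving: [H⁺] = 1.2147e-02. Percent = (1.2147e-02/0.29) × 100

Percent ionization = 4.19%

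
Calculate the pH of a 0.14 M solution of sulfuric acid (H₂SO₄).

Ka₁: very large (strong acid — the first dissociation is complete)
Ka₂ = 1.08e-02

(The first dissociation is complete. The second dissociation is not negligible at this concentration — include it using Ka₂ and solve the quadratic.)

First dissociation is complete: [H⁺]₀ = [HSO₄⁻]₀ = C = 0.14 M. Second dissociation HSO₄⁻ ⇌ H⁺ + SO₄²⁻: let x = [SO₄²⁻]. Ka₂ = (C + x)·x / (C − x) = 1.08e-02 → x² + (C + Ka₂)·x − Ka₂·C = 0 → x² + 0.15080·x − 1.512e-03 = 0. x = (−0.15080 + √(0.15080² + 4 × 1.512e-03)) / 2 = 9.4361e-03 M. [H⁺] = C + x = 0.14 + 9.4361e-03 = 1.4944e-01 M. pH = -log(1.4944e-01) = 0.83.

pH = 0.83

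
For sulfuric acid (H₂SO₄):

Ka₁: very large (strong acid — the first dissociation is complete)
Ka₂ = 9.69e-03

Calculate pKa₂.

pKa₂ = -log(Ka₂) = -log(9.69e-03) = 2.01.

pK_{a2} = 2.01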